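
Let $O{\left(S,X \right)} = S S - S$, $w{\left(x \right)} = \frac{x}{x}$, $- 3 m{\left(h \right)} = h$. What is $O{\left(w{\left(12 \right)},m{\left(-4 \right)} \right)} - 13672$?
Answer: $-13672$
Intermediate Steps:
$m{\left(h \right)} = - \frac{h}{3}$
$w{\left(x \right)} = 1$
$O{\left(S,X \right)} = S^{2} - S$
$O{\left(w{\left(12 \right)},m{\left(-4 \right)} \right)} - 13672 = 1 \left(-1 + 1\right) - 13672 = 1 \cdot 0 - 13672 = 0 - 13672 = -13672$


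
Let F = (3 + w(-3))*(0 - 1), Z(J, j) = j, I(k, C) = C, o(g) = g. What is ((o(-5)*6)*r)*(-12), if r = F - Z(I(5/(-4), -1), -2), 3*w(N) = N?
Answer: 0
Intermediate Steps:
w(N) = N/3
F = -2 (F = (3 + (⅓)*(-3))*(0 - 1) = (3 - 1)*(-1) = 2*(-1) = -2)
r = 0 (r = -2 - 1*(-2) = -2 + 2 = 0)
((o(-5)*6)*r)*(-12) = (-5*6*0)*(-12) = -30*0*(-12) = 0*(-12) = 0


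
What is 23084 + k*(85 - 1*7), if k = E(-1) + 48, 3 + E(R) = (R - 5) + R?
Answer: 26048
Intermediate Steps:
E(R) = -8 + 2*R (E(R) = -3 + ((R - 5) + R) = -3 + ((-5 + R) + R) = -3 + (-5 + 2*R) = -8 + 2*R)
k = 38 (k = (-8 + 2*(-1)) + 48 = (-8 - 2) + 48 = -10 + 48 = 38)
23084 + k*(85 - 1*7) = 23084 + 38*(85 - 1*7) = 23084 + 38*(85 - 7) = 23084 + 38*78 = 23084 + 2964 = 26048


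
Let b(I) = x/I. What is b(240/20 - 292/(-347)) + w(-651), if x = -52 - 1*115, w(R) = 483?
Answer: 2094299/4456 ≈ 470.00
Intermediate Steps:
x = -167 (x = -52 - 115 = -167)
b(I) = -167/I
b(240/20 - 292/(-347)) + w(-651) = -167/(240/20 - 292/(-347)) + 483 = -167/(240*(1/20) - 292*(-1/347)) + 483 = -167/(12 + 292/347) + 483 = -167/4456/347 + 483 = -167*347/4456 + 483 = -57949/4456 + 483 = 2094299/4456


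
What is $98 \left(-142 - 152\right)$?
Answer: $-28812$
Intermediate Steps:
$98 \left(-142 - 152\right) = 98 \left(-294\right) = -28812$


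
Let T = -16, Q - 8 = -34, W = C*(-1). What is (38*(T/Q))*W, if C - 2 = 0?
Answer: -608/13 ≈ -46.769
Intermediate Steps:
C = 2 (C = 2 + 0 = 2)
W = -2 (W = 2*(-1) = -2)
Q = -26 (Q = 8 - 34 = -26)
(38*(T/Q))*W = (38*(-16/(-26)))*(-2) = (38*(-16*(-1/26)))*(-2) = (38*(8/13))*(-2) = (304/13)*(-2) = -608/13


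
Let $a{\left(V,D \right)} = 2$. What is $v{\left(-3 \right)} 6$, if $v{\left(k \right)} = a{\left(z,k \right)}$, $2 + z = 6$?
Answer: $12$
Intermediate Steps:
$z = 4$ ($z = -2 + 6 = 4$)
$v{\left(k \right)} = 2$
$v{\left(-3 \right)} 6 = 2 \cdot 6 = 12$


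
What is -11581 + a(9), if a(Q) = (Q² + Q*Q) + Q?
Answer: -11410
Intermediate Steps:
a(Q) = Q + 2*Q² (a(Q) = (Q² + Q²) + Q = 2*Q² + Q = Q + 2*Q²)
-11581 + a(9) = -11581 + 9*(1 + 2*9) = -11581 + 9*(1 + 18) = -11581 + 9*19 = -11581 + 171 = -11410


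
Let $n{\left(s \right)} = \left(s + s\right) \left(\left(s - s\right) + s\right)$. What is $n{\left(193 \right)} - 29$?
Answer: $74469$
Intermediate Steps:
$n{\left(s \right)} = 2 s^{2}$ ($n{\left(s \right)} = 2 s \left(0 + s\right) = 2 s s = 2 s^{2}$)
$n{\left(193 \right)} - 29 = 2 \cdot 193^{2} - 29 = 2 \cdot 37249 - 29 = 74498 - 29 = 74469$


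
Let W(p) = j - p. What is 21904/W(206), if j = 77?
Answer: -21904/129 ≈ -169.80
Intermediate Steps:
W(p) = 77 - p
21904/W(206) = 21904/(77 - 1*206) = 21904/(77 - 206) = 21904/(-129) = 21904*(-1/129) = -21904/129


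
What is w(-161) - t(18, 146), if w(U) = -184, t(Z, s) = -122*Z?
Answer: 2012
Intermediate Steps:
w(-161) - t(18, 146) = -184 - (-122)*18 = -184 - 1*(-2196) = -184 + 2196 = 2012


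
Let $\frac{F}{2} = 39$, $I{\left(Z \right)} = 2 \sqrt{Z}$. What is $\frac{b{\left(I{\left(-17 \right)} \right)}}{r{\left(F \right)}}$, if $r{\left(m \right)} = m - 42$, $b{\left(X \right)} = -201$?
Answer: $- \frac{67}{12} \approx -5.5833$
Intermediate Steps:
$F = 78$ ($F = 2 \cdot 39 = 78$)
$r{\left(m \right)} = -42 + m$ ($r{\left(m \right)} = m - 42 = -42 + m$)
$\frac{b{\left(I{\left(-17 \right)} \right)}}{r{\left(F \right)}} = - \frac{201}{-42 + 78} = - \frac{201}{36} = \left(-201\right) \frac{1}{36} = - \frac{67}{12}$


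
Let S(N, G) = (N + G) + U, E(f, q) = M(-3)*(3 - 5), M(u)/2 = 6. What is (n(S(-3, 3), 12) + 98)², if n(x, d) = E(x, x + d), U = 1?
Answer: 5476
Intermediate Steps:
M(u) = 12 (M(u) = 2*6 = 12)
E(f, q) = -24 (E(f, q) = 12*(3 - 5) = 12*(-2) = -24)
S(N, G) = 1 + G + N (S(N, G) = (N + G) + 1 = (G + N) + 1 = 1 + G + N)
n(x, d) = -24
(n(S(-3, 3), 12) + 98)² = (-24 + 98)² = 74² = 5476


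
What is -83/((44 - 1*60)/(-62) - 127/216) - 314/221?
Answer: 122131102/488189 ≈ 250.17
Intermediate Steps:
-83/((44 - 1*60)/(-62) - 127/216) - 314/221 = -83/((44 - 60)*(-1/62) - 127*1/216) - 314*1/221 = -83/(-16*(-1/62) - 127/216) - 314/221 = -83/(8/31 - 127/216) - 314/221 = -83/(-2209/6696) - 314/221 = -83*(-6696/2209) - 314/221 = 555768/2209 - 314/221 = 122131102/488189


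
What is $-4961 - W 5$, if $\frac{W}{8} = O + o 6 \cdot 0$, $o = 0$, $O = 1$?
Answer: $-5001$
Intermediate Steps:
$W = 8$ ($W = 8 \left(1 + 0 \cdot 6 \cdot 0\right) = 8 \left(1 + 0 \cdot 0\right) = 8 \left(1 + 0\right) = 8 \cdot 1 = 8$)
$-4961 - W 5 = -4961 - 8 \cdot 5 = -4961 - 40 = -5001$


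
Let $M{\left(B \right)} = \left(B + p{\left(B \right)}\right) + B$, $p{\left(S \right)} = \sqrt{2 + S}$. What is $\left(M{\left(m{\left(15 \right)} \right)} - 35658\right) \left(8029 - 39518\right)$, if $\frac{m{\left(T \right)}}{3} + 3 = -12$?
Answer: $1125668772 - 31489 i \sqrt{43} \approx 1.1257 \cdot 10^{9} - 2.0649 \cdot 10^{5} i$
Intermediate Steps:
$m{\left(T \right)} = -45$ ($m{\left(T \right)} = -9 + 3 \left(-12\right) = -9 - 36 = -45$)
$M{\left(B \right)} = \sqrt{2 + B} + 2 B$ ($M{\left(B \right)} = \left(B + \sqrt{2 + B}\right) + B = \sqrt{2 + B} + 2 B$)
$\left(M{\left(m{\left(15 \right)} \right)} - 35658\right) \left(8029 - 39518\right) = \left(\left(\sqrt{2 - 45} + 2 \left(-45\right)\right) - 35658\right) \left(8029 - 39518\right) = \left(\left(\sqrt{-43} - 90\right) - 35658\right) \left(-31489\right) = \left(\left(i \sqrt{43} - 90\right) - 35658\right) \left(-31489\right) = \left(\left(-90 + i \sqrt{43}\right) - 35658\right) \left(-31489\right) = \left(-35748 + i \sqrt{43}\right) \left(-31489\right) = 1125668772 - 31489 i \sqrt{43}$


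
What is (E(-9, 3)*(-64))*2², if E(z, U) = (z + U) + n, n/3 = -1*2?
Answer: 3072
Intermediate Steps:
n = -6 (n = 3*(-1*2) = 3*(-2) = -6)
E(z, U) = -6 + U + z (E(z, U) = (z + U) - 6 = (U + z) - 6 = -6 + U + z)
(E(-9, 3)*(-64))*2² = ((-6 + 3 - 9)*(-64))*2² = -12*(-64)*4 = 768*4 = 3072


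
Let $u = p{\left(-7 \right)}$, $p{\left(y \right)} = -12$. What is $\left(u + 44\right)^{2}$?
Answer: $1024$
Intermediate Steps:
$u = -12$
$\left(u + 44\right)^{2} = \left(-12 + 44\right)^{2} = 32^{2} = 1024$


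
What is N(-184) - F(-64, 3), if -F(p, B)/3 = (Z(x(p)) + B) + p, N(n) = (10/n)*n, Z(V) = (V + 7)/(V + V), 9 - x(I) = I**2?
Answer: -700931/4087 ≈ -171.50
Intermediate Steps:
x(I) = 9 - I**2
Z(V) = (7 + V)/(2*V) (Z(V) = (7 + V)/((2*V)) = (7 + V)*(1/(2*V)) = (7 + V)/(2*V))
N(n) = 10
F(p, B) = -3*B - 3*p - 3*(16 - p**2)/(2*(9 - p**2)) (F(p, B) = -3*(((7 + (9 - p**2))/(2*(9 - p**2)) + B) + p) = -3*(((16 - p**2)/(2*(9 - p**2)) + B) + p) = -3*((B + (16 - p**2)/(2*(9 - p**2))) + p) = -3*(B + p + (16 - p**2)/(2*(9 - p**2))) = -3*B - 3*p - 3*(16 - p**2)/(2*(9 - p**2)))
N(-184) - F(-64, 3) = 10 - 3*(16 - 1*(-64)**2 - 2*(-9 + (-64)**2)*(3 - 64))/(2*(-9 + (-64)**2)) = 10 - 3*(16 - 1*4096 - 2*(-9 + 4096)*(-61))/(2*(-9 + 4096)) = 10 - 3*(16 - 4096 - 2*4087*(-61))/(2*4087) = 10 - 3*(16 - 4096 + 498614)/(2*4087) = 10 - 3*494534/(2*4087) = 10 - 1*741801/4087 = 10 - 741801/4087 = -700931/4087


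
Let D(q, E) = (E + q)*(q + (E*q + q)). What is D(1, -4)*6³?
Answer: 1296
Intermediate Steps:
D(q, E) = (E + q)*(2*q + E*q) (D(q, E) = (E + q)*(q + (q + E*q)) = (E + q)*(2*q + E*q))
D(1, -4)*6³ = (1*((-4)² + 2*(-4) + 2*1 - 4*1))*6³ = (1*(16 - 8 + 2 - 4))*216 = (1*6)*216 = 6*216 = 1296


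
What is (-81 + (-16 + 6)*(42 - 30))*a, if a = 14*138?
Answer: -388332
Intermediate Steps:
a = 1932
(-81 + (-16 + 6)*(42 - 30))*a = (-81 + (-16 + 6)*(42 - 30))*1932 = (-81 - 10*12)*1932 = (-81 - 120)*1932 = -201*1932 = -388332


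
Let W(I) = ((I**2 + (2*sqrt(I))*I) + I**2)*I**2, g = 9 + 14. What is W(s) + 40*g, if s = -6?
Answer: 3512 - 432*I*sqrt(6) ≈ 3512.0 - 1058.2*I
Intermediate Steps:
g = 23
W(I) = I**2*(2*I**2 + 2*I**(3/2)) (W(I) = ((I**2 + 2*I**(3/2)) + I**2)*I**2 = (2*I**2 + 2*I**(3/2))*I**2 = I**2*(2*I**2 + 2*I**(3/2)))
W(s) + 40*g = (2*(-6)**4 + 2*(-6)**(7/2)) + 40*23 = (2*1296 + 2*(-216*I*sqrt(6))) + 920 = (2592 - 432*I*sqrt(6)) + 920 = 3512 - 432*I*sqrt(6)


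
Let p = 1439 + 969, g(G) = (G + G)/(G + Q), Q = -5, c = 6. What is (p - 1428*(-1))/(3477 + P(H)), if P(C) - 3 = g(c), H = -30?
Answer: 959/873 ≈ 1.0985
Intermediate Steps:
g(G) = 2*G/(-5 + G) (g(G) = (G + G)/(G - 5) = (2*G)/(-5 + G) = 2*G/(-5 + G))
P(C) = 15 (P(C) = 3 + 2*6/(-5 + 6) = 3 + 2*6/1 = 3 + 2*6*1 = 3 + 12 = 15)
p = 2408
(p - 1428*(-1))/(3477 + P(H)) = (2408 - 1428*(-1))/(3477 + 15) = (2408 + 1428)/3492 = 3836*(1/3492) = 959/873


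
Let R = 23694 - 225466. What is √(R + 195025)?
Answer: I*√6747 ≈ 82.14*I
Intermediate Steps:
R = -201772
√(R + 195025) = √(-201772 + 195025) = √(-6747) = I*√6747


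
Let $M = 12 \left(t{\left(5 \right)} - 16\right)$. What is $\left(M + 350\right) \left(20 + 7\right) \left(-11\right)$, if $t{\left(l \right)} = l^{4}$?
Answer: $-2274426$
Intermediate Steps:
$M = 7308$ ($M = 12 \left(5^{4} - 16\right) = 12 \left(625 - 16\right) = 12 \cdot 609 = 7308$)
$\left(M + 350\right) \left(20 + 7\right) \left(-11\right) = \left(7308 + 350\right) \left(20 + 7\right) \left(-11\right) = 7658 \cdot 27 \left(-11\right) = 7658 \left(-297\right) = -2274426$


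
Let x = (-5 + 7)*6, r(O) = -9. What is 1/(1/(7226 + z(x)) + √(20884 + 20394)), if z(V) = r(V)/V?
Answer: -57802/17239092144831 + 835267801*√41278/34478184289662 ≈ 0.0049220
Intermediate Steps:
x = 12 (x = 2*6 = 12)
z(V) = -9/V
1/(1/(7226 + z(x)) + √(20884 + 20394)) = 1/(1/(7226 - 9/12) + √(20884 + 20394)) = 1/(1/(7226 - 9*1/12) + √41278) = 1/(1/(7226 - ¾) + √41278) = 1/(1/(28901/4) + √41278) = 1/(4/28901 + √41278)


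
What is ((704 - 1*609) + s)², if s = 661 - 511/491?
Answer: 137407369225/241081 ≈ 5.6996e+5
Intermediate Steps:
s = 324040/491 (s = 661 - 511*1/491 = 661 - 511/491 = 324040/491 ≈ 659.96)
((704 - 1*609) + s)² = ((704 - 1*609) + 324040/491)² = ((704 - 609) + 324040/491)² = (95 + 324040/491)² = (370685/491)² = 137407369225/241081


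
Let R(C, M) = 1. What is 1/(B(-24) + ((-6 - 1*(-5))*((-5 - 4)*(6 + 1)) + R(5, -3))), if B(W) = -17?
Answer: 1/47 ≈ 0.021277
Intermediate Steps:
1/(B(-24) + ((-6 - 1*(-5))*((-5 - 4)*(6 + 1)) + R(5, -3))) = 1/(-17 + ((-6 - 1*(-5))*((-5 - 4)*(6 + 1)) + 1)) = 1/(-17 + ((-6 + 5)*(-9*7) + 1)) = 1/(-17 + (-1*(-63) + 1)) = 1/(-17 + (63 + 1)) = 1/(-17 + 64) = 1/47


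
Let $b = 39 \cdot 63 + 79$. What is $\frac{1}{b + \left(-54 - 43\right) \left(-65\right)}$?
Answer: $\frac{1}{8841} \approx 0.00011311$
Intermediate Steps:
$b = 2536$ ($b = 2457 + 79 = 2536$)
$\frac{1}{b + \left(-54 - 43\right) \left(-65\right)} = \frac{1}{2536 + \left(-54 - 43\right) \left(-65\right)} = \frac{1}{2536 - -6305} = \frac{1}{2536 + 6305} = \frac{1}{8841}$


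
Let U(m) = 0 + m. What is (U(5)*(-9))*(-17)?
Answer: 765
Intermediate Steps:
U(m) = m
(U(5)*(-9))*(-17) = (5*(-9))*(-17) = -45*(-17) = 765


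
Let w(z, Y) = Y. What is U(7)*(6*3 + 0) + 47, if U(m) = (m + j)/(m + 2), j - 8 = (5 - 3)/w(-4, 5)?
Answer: 389/5 ≈ 77.800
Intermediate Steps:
j = 42/5 (j = 8 + (5 - 3)/5 = 8 + 2*(⅕) = 8 + ⅖ = 42/5 ≈ 8.4000)
U(m) = (42/5 + m)/(2 + m) (U(m) = (m + 42/5)/(m + 2) = (42/5 + m)/(2 + m))
U(7)*(6*3 + 0) + 47 = ((42/5 + 7)/(2 + 7))*(6*3 + 0) + 47 = ((77/5)/9)*(18 + 0) + 47 = ((⅑)*(77/5))*18 + 47 = (77/45)*18 + 47 = 154/5 + 47 = 389/5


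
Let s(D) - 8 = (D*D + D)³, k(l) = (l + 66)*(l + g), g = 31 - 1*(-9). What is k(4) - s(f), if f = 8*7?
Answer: -32522850816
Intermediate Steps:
g = 40 (g = 31 + 9 = 40)
f = 56
k(l) = (40 + l)*(66 + l) (k(l) = (l + 66)*(l + 40) = (66 + l)*(40 + l) = (40 + l)*(66 + l))
s(D) = 8 + (D + D²)³ (s(D) = 8 + (D*D + D)³ = 8 + (D² + D)³ = 8 + (D + D²)³)
k(4) - s(f) = (2640 + 4² + 106*4) - (8 + 56³*(1 + 56)³) = (2640 + 16 + 424) - (8 + 175616*57³) = 3080 - (8 + 175616*185193) = 3080 - (8 + 32522853888) = 3080 - 1*32522853896 = 3080 - 32522853896 = -32522850816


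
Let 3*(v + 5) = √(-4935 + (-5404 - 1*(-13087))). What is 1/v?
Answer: 15/841 + 2*√687/841 ≈ 0.080168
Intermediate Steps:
v = -5 + 2*√687/3 (v = -5 + √(-4935 + (-5404 - 1*(-13087)))/3 = -5 + √(-4935 + (-5404 + 13087))/3 = -5 + √(-4935 + 7683)/3 = -5 + √2748/3 = -5 + (2*√687)/3 = -5 + 2*√687/3 ≈ 12.474)
1/v = 1/(-5 + 2*√687/3)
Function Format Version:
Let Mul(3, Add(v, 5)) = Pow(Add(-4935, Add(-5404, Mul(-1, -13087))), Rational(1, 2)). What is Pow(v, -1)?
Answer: Add(Rational(15, 841), Mul(Rational(2, 841), Pow(687, Rational(1, 2)))) ≈ 0.080168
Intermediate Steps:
v = Add(-5, Mul(Rational(2, 3), Pow(687, Rational(1, 2)))) (v = Add(-5, Mul(Rational(1, 3), Pow(Add(-4935, Add(-5404, Mul(-1, -13087))), Rational(1, 2)))) = Add(-5, Mul(Rational(1, 3), Pow(Add(-4935, Add(-5404, 13087)), Rational(1, 2)))) = Add(-5, Mul(Rational(1, 3), Pow(Add(-4935, 7683), Rational(1, 2)))) = Add(-5, Mul(Rational(1, 3), Pow(2748, Rational(1, 2)))) = Add(-5, Mul(Rational(1, 3), Mul(2, Pow(687, Rational(1, 2))))) = Add(-5, Mul(Rational(2, 3), Pow(687, Rational(1, 2)))) ≈ 12.474)
Pow(v, -1) = Pow(Add(-5, Mul(Rational(2, 3), Pow(687, Rational(1, 2)))), -1)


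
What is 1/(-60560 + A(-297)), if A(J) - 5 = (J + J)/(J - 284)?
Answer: -581/35181861 ≈ -1.6514e-5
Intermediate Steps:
A(J) = 5 + 2*J/(-284 + J) (A(J) = 5 + (J + J)/(J - 284) = 5 + (2*J)/(-284 + J) = 5 + 2*J/(-284 + J))
1/(-60560 + A(-297)) = 1/(-60560 + (-1420 + 7*(-297))/(-284 - 297)) = 1/(-60560 + (-1420 - 2079)/(-581)) = 1/(-60560 - 1/581*(-3499)) = 1/(-60560 + 3499/581) = 1/(-35181861/581) = -581/35181861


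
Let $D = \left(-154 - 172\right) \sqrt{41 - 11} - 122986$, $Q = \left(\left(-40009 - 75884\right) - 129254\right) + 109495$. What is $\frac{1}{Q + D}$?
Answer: $- \frac{129319}{33445213382} + \frac{163 \sqrt{30}}{33445213382} \approx -3.8399 \cdot 10^{-6}$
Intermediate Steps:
$Q = -135652$ ($Q = \left(-115893 - 129254\right) + 109495 = -245147 + 109495 = -135652$)
$D = -122986 - 326 \sqrt{30}$ ($D = - 326 \sqrt{30} - 122986 = -122986 - 326 \sqrt{30} \approx -1.2477 \cdot 10^{5}$)
$\frac{1}{Q + D} = \frac{1}{-135652 - \left(122986 + 326 \sqrt{30}\right)} = \frac{1}{-258638 - 326 \sqrt{30}}$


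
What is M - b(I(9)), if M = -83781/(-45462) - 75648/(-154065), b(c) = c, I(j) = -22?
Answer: 18937455089/778233670 ≈ 24.334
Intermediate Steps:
M = 1816314349/778233670 (M = -83781*(-1/45462) - 75648*(-1/154065) = 27927/15154 + 25216/51355 = 1816314349/778233670 ≈ 2.3339)
M - b(I(9)) = 1816314349/778233670 - 1*(-22) = 1816314349/778233670 + 22 = 18937455089/778233670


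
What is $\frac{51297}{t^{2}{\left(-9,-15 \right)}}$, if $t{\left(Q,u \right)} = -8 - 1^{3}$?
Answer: $\frac{17099}{27} \approx 633.3$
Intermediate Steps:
$t{\left(Q,u \right)} = -9$ ($t{\left(Q,u \right)} = -8 - 1 = -9$)
$\frac{51297}{t^{2}{\left(-9,-15 \right)}} = \frac{51297}{\left(-9\right)^{2}} = \frac{51297}{81} = 51297 \cdot \frac{1}{81} = \frac{17099}{27}$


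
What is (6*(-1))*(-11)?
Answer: 66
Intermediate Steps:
(6*(-1))*(-11) = -6*(-11) = 66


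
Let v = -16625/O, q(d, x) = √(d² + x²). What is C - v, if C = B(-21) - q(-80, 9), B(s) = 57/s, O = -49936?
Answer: -1065159/349552 - √6481 ≈ -83.552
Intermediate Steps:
v = 16625/49936 (v = -16625/(-49936) = -16625*(-1/49936) = 16625/49936 ≈ 0.33293)
C = -19/7 - √6481 (C = 57/(-21) - √((-80)² + 9²) = 57*(-1/21) - √(6400 + 81) = -19/7 - √6481 ≈ -83.219)
C - v = (-19/7 - √6481) - 1*16625/49936 = (-19/7 - √6481) - 16625/49936 = -1065159/349552 - √6481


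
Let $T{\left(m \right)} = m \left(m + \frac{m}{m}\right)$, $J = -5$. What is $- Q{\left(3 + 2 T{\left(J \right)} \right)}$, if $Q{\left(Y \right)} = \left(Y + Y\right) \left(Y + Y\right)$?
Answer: $-7396$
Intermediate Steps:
$T{\left(m \right)} = m \left(1 + m\right)$ ($T{\left(m \right)} = m \left(m + 1\right) = m \left(1 + m\right)$)
$Q{\left(Y \right)} = 4 Y^{2}$ ($Q{\left(Y \right)} = 2 Y 2 Y = 4 Y^{2}$)
$- Q{\left(3 + 2 T{\left(J \right)} \right)} = - 4 \left(3 + 2 \left(- 5 \left(1 - 5\right)\right)\right)^{2} = - 4 \left(3 + 2 \left(\left(-5\right) \left(-4\right)\right)\right)^{2} = - 4 \left(3 + 2 \cdot 20\right)^{2} = - 4 \left(3 + 40\right)^{2} = - 4 \cdot 43^{2} = - 4 \cdot 1849 = \left(-1\right) 7396 = -7396$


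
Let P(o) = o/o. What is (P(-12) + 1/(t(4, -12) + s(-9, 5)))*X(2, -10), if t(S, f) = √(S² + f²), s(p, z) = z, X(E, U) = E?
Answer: 52/27 + 8*√10/135 ≈ 2.1133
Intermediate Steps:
P(o) = 1
(P(-12) + 1/(t(4, -12) + s(-9, 5)))*X(2, -10) = (1 + 1/(√(4² + (-12)²) + 5))*2 = (1 + 1/(√(16 + 144) + 5))*2 = (1 + 1/(√160 + 5))*2 = (1 + 1/(4*√10 + 5))*2 = (1 + 1/(5 + 4*√10))*2 = 2 + 2/(5 + 4*√10)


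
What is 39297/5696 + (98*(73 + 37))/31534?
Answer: 650297239/89808832 ≈ 7.2409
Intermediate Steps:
39297/5696 + (98*(73 + 37))/31534 = 39297*(1/5696) + (98*110)*(1/31534) = 39297/5696 + 10780*(1/31534) = 39297/5696 + 5390/15767 = 650297239/89808832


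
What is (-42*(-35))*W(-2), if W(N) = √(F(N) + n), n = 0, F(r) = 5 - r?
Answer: 1470*√7 ≈ 3889.3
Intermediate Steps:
W(N) = √(5 - N) (W(N) = √((5 - N) + 0) = √(5 - N))
(-42*(-35))*W(-2) = (-42*(-35))*√(5 - 1*(-2)) = 1470*√(5 + 2) = 1470*√7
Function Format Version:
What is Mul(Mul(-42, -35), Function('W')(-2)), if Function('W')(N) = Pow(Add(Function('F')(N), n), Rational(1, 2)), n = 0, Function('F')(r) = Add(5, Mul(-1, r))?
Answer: Mul(1470, Pow(7, Rational(1, 2))) ≈ 3889.3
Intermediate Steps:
Function('W')(N) = Pow(Add(5, Mul(-1, N)), Rational(1, 2)) (Function('W')(N) = Pow(Add(Add(5, Mul(-1, N)), 0), Rational(1, 2)) = Pow(Add(5, Mul(-1, N)), Rational(1, 2)))
Mul(Mul(-42, -35), Function('W')(-2)) = Mul(Mul(-42, -35), Pow(Add(5, Mul(-1, -2)), Rational(1, 2))) = Mul(1470, Pow(Add(5, 2), Rational(1, 2))) = Mul(1470, Pow(7, Rational(1, 2)))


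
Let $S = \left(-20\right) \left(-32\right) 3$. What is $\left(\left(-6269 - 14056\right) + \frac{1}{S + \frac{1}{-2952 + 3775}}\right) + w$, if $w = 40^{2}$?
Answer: $- \frac{29588513902}{1580161} \approx -18725.0$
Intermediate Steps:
$S = 1920$ ($S = 640 \cdot 3 = 1920$)
$w = 1600$
$\left(\left(-6269 - 14056\right) + \frac{1}{S + \frac{1}{-2952 + 3775}}\right) + w = \left(\left(-6269 - 14056\right) + \frac{1}{1920 + \frac{1}{-2952 + 3775}}\right) + 1600 = \left(\left(-6269 - 14056\right) + \frac{1}{1920 + \frac{1}{823}}\right) + 1600 = \left(-20325 + \frac{1}{1920 + \frac{1}{823}}\right) + 1600 = \left(-20325 + \frac{1}{\frac{1580161}{823}}\right) + 1600 = \left(-20325 + \frac{823}{1580161}\right) + 1600 = - \frac{32116771502}{1580161} + 1600 = - \frac{29588513902}{1580161}$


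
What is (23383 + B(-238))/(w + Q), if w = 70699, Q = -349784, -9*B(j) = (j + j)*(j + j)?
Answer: 16129/2511765 ≈ 0.0064214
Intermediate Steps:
B(j) = -4*j²/9 (B(j) = -(j + j)*(j + j)/9 = -2*j*2*j/9 = -4*j²/9)
(23383 + B(-238))/(w + Q) = (23383 - 4/9*(-238)²)/(70699 - 349784) = (23383 - 4/9*56644)/(-279085) = (23383 - 226576/9)*(-1/279085) = -16129/9*(-1/279085) = 16129/2511765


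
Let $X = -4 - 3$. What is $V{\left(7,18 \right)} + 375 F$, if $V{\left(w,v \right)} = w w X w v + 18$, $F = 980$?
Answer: $324300$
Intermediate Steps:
$X = -7$ ($X = -4 - 3 = -7$)
$V{\left(w,v \right)} = 18 - 7 v w^{3}$ ($V{\left(w,v \right)} = w w \left(-7\right) w v + 18 = w^{2} \left(-7\right) w v + 18 = - 7 w^{2} w v + 18 = - 7 w^{3} v + 18 = - 7 v w^{3} + 18 = 18 - 7 v w^{3}$)
$V{\left(7,18 \right)} + 375 F = \left(18 - 126 \cdot 7^{3}\right) + 375 \cdot 980 = \left(18 - 126 \cdot 343\right) + 367500 = \left(18 - 43218\right) + 367500 = -43200 + 367500 = 324300$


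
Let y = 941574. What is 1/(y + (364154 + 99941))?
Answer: 1/1405669 ≈ 7.1140e-7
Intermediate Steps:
1/(y + (364154 + 99941)) = 1/(941574 + (364154 + 99941)) = 1/(941574 + 464095) = 1/1405669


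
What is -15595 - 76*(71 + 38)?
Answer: -23879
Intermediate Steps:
-15595 - 76*(71 + 38) = -15595 - 76*109 = -15595 - 1*8284 = -15595 - 8284 = -23879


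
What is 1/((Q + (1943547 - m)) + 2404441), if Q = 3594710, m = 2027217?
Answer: 1/5915481 ≈ 1.6905e-7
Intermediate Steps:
1/((Q + (1943547 - m)) + 2404441) = 1/((3594710 + (1943547 - 1*2027217)) + 2404441) = 1/((3594710 + (1943547 - 2027217)) + 2404441) = 1/((3594710 - 83670) + 2404441) = 1/(3511040 + 2404441) = 1/5915481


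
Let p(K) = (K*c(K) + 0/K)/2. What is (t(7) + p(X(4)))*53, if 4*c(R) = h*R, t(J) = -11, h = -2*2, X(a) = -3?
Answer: -1643/2 ≈ -821.50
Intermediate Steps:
h = -4
c(R) = -R (c(R) = (-4*R)/4 = -R)
p(K) = -K²/2 (p(K) = (K*(-K) + 0/K)/2 = (-K² + 0)*(½) = -K²*(½) = -K²/2)
(t(7) + p(X(4)))*53 = (-11 - ½*(-3)²)*53 = (-11 - ½*9)*53 = (-11 - 9/2)*53 = -31/2*53 = -1643/2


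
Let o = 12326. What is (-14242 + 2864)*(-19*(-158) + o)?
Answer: -174401984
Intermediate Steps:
(-14242 + 2864)*(-19*(-158) + o) = (-14242 + 2864)*(-19*(-158) + 12326) = -11378*(3002 + 12326) = -11378*15328 = -174401984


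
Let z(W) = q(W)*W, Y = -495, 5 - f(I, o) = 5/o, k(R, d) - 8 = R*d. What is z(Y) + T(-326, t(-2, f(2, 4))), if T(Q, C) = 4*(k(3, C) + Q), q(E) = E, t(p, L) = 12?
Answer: 243897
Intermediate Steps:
k(R, d) = 8 + R*d
f(I, o) = 5 - 5/o
T(Q, C) = 32 + 4*Q + 12*C (T(Q, C) = 4*((8 + 3*C) + Q) = 4*(8 + Q + 3*C) = 32 + 4*Q + 12*C)
z(W) = W² (z(W) = W*W = W²)
z(Y) + T(-326, t(-2, f(2, 4))) = (-495)² + (32 + 4*(-326) + 12*12) = 245025 + (32 - 1304 + 144) = 245025 - 1128 = 243897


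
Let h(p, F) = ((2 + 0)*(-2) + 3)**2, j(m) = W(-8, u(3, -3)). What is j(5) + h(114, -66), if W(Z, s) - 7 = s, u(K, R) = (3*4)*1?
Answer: 20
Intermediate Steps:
u(K, R) = 12 (u(K, R) = 12*1 = 12)
W(Z, s) = 7 + s
j(m) = 19 (j(m) = 7 + 12 = 19)
h(p, F) = 1 (h(p, F) = (2*(-2) + 3)**2 = (-4 + 3)**2 = (-1)**2 = 1)
j(5) + h(114, -66) = 19 + 1 = 20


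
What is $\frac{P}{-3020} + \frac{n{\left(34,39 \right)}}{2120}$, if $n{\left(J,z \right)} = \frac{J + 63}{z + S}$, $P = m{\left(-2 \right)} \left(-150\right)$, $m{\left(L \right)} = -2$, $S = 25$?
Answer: $- \frac{2020553}{20487680} \approx -0.098623$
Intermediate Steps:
$P = 300$ ($P = \left(-2\right) \left(-150\right) = 300$)
$n{\left(J,z \right)} = \frac{63 + J}{25 + z}$ ($n{\left(J,z \right)} = \frac{J + 63}{z + 25} = \frac{63 + J}{25 + z}$)
$\frac{P}{-3020} + \frac{n{\left(34,39 \right)}}{2120} = \frac{300}{-3020} + \frac{\frac{1}{25 + 39} \left(63 + 34\right)}{2120} = 300 \left(- \frac{1}{3020}\right) + \frac{1}{64} \cdot 97 \cdot \frac{1}{2120} = - \frac{15}{151} + \frac{1}{64} \cdot 97 \cdot \frac{1}{2120} = - \frac{15}{151} + \frac{97}{64} \cdot \frac{1}{2120} = - \frac{15}{151} + \frac{97}{135680} = - \frac{2020553}{20487680}$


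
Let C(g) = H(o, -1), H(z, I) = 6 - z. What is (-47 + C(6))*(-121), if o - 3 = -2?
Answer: 5082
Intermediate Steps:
o = 1 (o = 3 - 2 = 1)
C(g) = 5 (C(g) = 6 - 1*1 = 6 - 1 = 5)
(-47 + C(6))*(-121) = (-47 + 5)*(-121) = -42*(-121) = 5082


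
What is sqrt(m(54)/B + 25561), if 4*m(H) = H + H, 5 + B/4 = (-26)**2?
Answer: sqrt(46034458921)/1342 ≈ 159.88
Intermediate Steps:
B = 2684 (B = -20 + 4*(-26)**2 = -20 + 4*676 = -20 + 2704 = 2684)
m(H) = H/2 (m(H) = (H + H)/4 = (2*H)/4 = H/2)
sqrt(m(54)/B + 25561) = sqrt(((1/2)*54)/2684 + 25561) = sqrt(27*(1/2684) + 25561) = sqrt(27/2684 + 25561) = sqrt(68605751/2684) = sqrt(46034458921)/1342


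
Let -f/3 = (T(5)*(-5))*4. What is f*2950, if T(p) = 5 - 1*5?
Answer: 0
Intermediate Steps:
T(p) = 0 (T(p) = 5 - 5 = 0)
f = 0 (f = -3*0*(-5)*4 = -0*4 = -3*0 = 0)
f*2950 = 0*2950 = 0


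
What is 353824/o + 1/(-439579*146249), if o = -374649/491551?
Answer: -11181130433943715625753/24085430854925979 ≈ -4.6423e+5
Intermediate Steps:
o = -374649/491551 (o = -374649*1/491551 = -374649/491551 ≈ -0.76218)
353824/o + 1/(-439579*146249) = 353824/(-374649/491551) + 1/(-439579*146249) = 353824*(-491551/374649) - 1/439579*1/146249 = -173922541024/374649 - 1/64287989171 = -11181130433943715625753/24085430854925979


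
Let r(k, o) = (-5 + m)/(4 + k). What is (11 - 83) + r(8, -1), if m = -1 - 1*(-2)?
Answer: -217/3 ≈ -72.333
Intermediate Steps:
m = 1 (m = -1 + 2 = 1)
r(k, o) = -4/(4 + k) (r(k, o) = (-5 + 1)/(4 + k) = -4/(4 + k))
(11 - 83) + r(8, -1) = (11 - 83) - 4/(4 + 8) = -72 - 4/12 = -72 - 4*1/12 = -72 - ⅓ = -217/3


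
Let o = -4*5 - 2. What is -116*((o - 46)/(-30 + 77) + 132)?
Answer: -711776/47 ≈ -15144.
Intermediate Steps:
o = -22 (o = -20 - 2 = -22)
-116*((o - 46)/(-30 + 77) + 132) = -116*((-22 - 46)/(-30 + 77) + 132) = -116*(-68/47 + 132) = -116*6136/47 = -711776/47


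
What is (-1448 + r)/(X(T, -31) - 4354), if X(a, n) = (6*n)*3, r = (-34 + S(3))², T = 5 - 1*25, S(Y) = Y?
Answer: 487/4912 ≈ 0.099145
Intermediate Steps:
T = -20 (T = 5 - 25 = -20)
r = 961 (r = (-34 + 3)² = (-31)² = 961)
X(a, n) = 18*n
(-1448 + r)/(X(T, -31) - 4354) = (-1448 + 961)/(18*(-31) - 4354) = -487/(-558 - 4354) = -487/(-4912) = -487*(-1/4912) = 487/4912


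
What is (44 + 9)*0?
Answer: 0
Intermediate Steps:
(44 + 9)*0 = 53*0 = 0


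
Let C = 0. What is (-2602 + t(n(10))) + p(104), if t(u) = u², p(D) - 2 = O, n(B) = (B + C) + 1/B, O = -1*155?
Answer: -265299/100 ≈ -2653.0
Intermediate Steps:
O = -155
n(B) = B + 1/B (n(B) = (B + 0) + 1/B = B + 1/B)
p(D) = -153 (p(D) = 2 - 155 = -153)
(-2602 + t(n(10))) + p(104) = (-2602 + (10 + 1/10)²) - 153 = (-2602 + (10 + ⅒)²) - 153 = (-2602 + (101/10)²) - 153 = (-2602 + 10201/100) - 153 = -249999/100 - 153 = -265299/100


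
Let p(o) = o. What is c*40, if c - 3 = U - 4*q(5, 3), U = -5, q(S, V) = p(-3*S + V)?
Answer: 1840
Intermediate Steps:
q(S, V) = V - 3*S (q(S, V) = -3*S + V = V - 3*S)
c = 46 (c = 3 + (-5 - 4*(3 - 3*5)) = 3 + (-5 - 4*(3 - 15)) = 3 + (-5 - 4*(-12)) = 3 + (-5 + 48) = 3 + 43 = 46)
c*40 = 46*40 = 1840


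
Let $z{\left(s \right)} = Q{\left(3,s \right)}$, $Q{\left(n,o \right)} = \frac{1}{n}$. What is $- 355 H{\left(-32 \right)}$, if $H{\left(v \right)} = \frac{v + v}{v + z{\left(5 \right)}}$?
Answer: $- \frac{13632}{19} \approx -717.47$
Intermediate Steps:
$z{\left(s \right)} = \frac{1}{3}$
$H{\left(v \right)} = \frac{2 v}{\frac{1}{3} + v}$ ($H{\left(v \right)} = \frac{v + v}{v + \frac{1}{3}} = \frac{2 v}{\frac{1}{3} + v}$)
$- 355 H{\left(-32 \right)} = - 355 \cdot 6 \left(-32\right) \frac{1}{1 + 3 \left(-32\right)} = - 355 \cdot 6 \left(-32\right) \frac{1}{1 - 96} = - 355 \cdot 6 \left(-32\right) \frac{1}{-95} = - 355 \cdot 6 \left(-32\right) \left(- \frac{1}{95}\right) = \left(-355\right) \frac{192}{95} = - \frac{13632}{19}$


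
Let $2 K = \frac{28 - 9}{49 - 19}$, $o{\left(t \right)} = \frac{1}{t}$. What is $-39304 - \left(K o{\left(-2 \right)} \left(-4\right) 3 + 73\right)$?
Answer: $- \frac{393789}{10} \approx -39379.0$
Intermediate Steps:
$K = \frac{19}{60}$ ($K = \frac{\left(28 - 9\right) \frac{1}{49 - 19}}{2} = \frac{19 \cdot \frac{1}{30}}{2} = \frac{1}{2} \cdot \frac{19}{30} = \frac{19}{60} \approx 0.31667$)
$-39304 - \left(K o{\left(-2 \right)} \left(-4\right) 3 + 73\right) = -39304 - \left(\frac{19 \frac{1}{-2} \left(-4\right) 3}{60} + 73\right) = -39304 - \left(\frac{19 \left(- \frac{1}{2}\right) \left(-4\right) 3}{60} + 73\right) = -39304 - \left(\frac{19 \cdot 2 \cdot 3}{60} + 73\right) = -39304 - \left(\frac{19}{60} \cdot 6 + 73\right) = -39304 - \left(\frac{19}{10} + 73\right) = -39304 - \frac{749}{10} = - \frac{393789}{10}$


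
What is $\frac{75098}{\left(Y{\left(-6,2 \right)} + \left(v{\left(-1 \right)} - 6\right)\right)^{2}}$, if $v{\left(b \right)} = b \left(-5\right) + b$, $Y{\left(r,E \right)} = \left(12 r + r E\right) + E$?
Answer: $\frac{37549}{3528} \approx 10.643$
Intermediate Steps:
$Y{\left(r,E \right)} = E + 12 r + E r$ ($Y{\left(r,E \right)} = \left(12 r + E r\right) + E = E + 12 r + E r$)
$v{\left(b \right)} = - 4 b$ ($v{\left(b \right)} = - 5 b + b = - 4 b$)
$\frac{75098}{\left(Y{\left(-6,2 \right)} + \left(v{\left(-1 \right)} - 6\right)\right)^{2}} = \frac{75098}{\left(\left(2 + 12 \left(-6\right) + 2 \left(-6\right)\right) - 2\right)^{2}} = \frac{75098}{\left(\left(2 - 72 - 12\right) + \left(4 - 6\right)\right)^{2}} = \frac{75098}{\left(-82 - 2\right)^{2}} = \frac{75098}{\left(-84\right)^{2}} = \frac{75098}{7056} = 75098 \cdot \frac{1}{7056} = \frac{37549}{3528}$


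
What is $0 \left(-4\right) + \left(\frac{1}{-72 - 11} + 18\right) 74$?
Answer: $\frac{110482}{83} \approx 1331.1$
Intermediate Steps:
$0 \left(-4\right) + \left(\frac{1}{-72 - 11} + 18\right) 74 = 0 + \left(\frac{1}{-83} + 18\right) 74 = 0 + \left(- \frac{1}{83} + 18\right) 74 = 0 + \frac{1493}{83} \cdot 74 = 0 + \frac{110482}{83} = \frac{110482}{83}$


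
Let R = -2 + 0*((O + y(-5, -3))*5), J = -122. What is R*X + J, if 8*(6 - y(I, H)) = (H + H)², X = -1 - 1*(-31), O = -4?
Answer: -182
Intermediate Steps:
X = 30 (X = -1 + 31 = 30)
y(I, H) = 6 - H²/2 (y(I, H) = 6 - (H + H)²/8 = 6 - 4*H²/8 = 6 - H²/2)
R = -2 (R = -2 + 0*((-4 + (6 - ½*(-3)²))*5) = -2 + 0*((-4 + (6 - ½*9))*5) = -2 + 0*((-4 + (6 - 9/2))*5) = -2 + 0*((-4 + 3/2)*5) = -2 + 0*(-5/2*5) = -2 + 0*(-25/2) = -2 + 0 = -2)
R*X + J = -2*30 - 122 = -60 - 122 = -182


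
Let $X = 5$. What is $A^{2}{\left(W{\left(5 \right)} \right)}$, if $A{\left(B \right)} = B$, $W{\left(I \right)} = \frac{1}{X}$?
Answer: $\frac{1}{25} \approx 0.04$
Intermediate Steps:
$W{\left(I \right)} = \frac{1}{5}$
$A^{2}{\left(W{\left(5 \right)} \right)} = \left(\frac{1}{5}\right)^{2} = \frac{1}{25}$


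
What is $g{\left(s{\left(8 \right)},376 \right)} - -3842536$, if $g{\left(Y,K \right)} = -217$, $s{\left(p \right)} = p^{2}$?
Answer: $3842319$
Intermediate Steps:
$g{\left(s{\left(8 \right)},376 \right)} - -3842536 = -217 - -3842536 = -217 + 3842536 = 3842319$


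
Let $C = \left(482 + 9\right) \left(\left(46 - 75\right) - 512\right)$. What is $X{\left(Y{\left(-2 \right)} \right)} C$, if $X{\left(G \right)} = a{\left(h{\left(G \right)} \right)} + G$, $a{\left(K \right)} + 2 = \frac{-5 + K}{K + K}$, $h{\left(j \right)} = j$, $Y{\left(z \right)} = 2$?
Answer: $\frac{796893}{4} \approx 1.9922 \cdot 10^{5}$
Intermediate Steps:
$a{\left(K \right)} = -2 + \frac{-5 + K}{2 K}$ ($a{\left(K \right)} = -2 + \frac{-5 + K}{K + K} = -2 + \frac{-5 + K}{2 K}$)
$X{\left(G \right)} = G + \frac{-5 - 3 G}{2 G}$ ($X{\left(G \right)} = \frac{-5 - 3 G}{2 G} + G = G + \frac{-5 - 3 G}{2 G}$)
$C = -265631$ ($C = 491 \left(\left(46 - 75\right) - 512\right) = 491 \left(-29 - 512\right) = 491 \left(-541\right) = -265631$)
$X{\left(Y{\left(-2 \right)} \right)} C = \left(- \frac{3}{2} + 2 - \frac{5}{2 \cdot 2}\right) \left(-265631\right) = \left(- \frac{3}{2} + 2 - \frac{5}{4}\right) \left(-265631\right) = \left(- \frac{3}{4}\right) \left(-265631\right) = \frac{796893}{4}$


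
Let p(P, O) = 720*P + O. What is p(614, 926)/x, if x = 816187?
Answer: 443006/816187 ≈ 0.54278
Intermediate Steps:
p(P, O) = O + 720*P
p(614, 926)/x = (926 + 720*614)/816187 = (926 + 442080)*(1/816187) = 443006*(1/816187) = 443006/816187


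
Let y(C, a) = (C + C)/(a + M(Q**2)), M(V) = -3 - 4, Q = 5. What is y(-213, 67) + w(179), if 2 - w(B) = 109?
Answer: -1141/10 ≈ -114.10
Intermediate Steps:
M(V) = -7
w(B) = -107 (w(B) = 2 - 1*109 = 2 - 109 = -107)
y(C, a) = 2*C/(-7 + a) (y(C, a) = (C + C)/(a - 7) = (2*C)/(-7 + a) = 2*C/(-7 + a))
y(-213, 67) + w(179) = 2*(-213)/(-7 + 67) - 107 = 2*(-213)/60 - 107 = 2*(-213)*(1/60) - 107 = -71/10 - 107 = -1141/10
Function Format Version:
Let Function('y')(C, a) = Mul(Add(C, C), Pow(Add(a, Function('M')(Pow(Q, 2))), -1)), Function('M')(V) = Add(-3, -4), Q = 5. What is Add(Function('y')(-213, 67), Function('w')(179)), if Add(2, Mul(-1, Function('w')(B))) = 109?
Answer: Rational(-1141, 10) ≈ -114.10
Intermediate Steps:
Function('M')(V) = -7
Function('w')(B) = -107 (Function('w')(B) = Add(2, Mul(-1, 109)) = Add(2, -109) = -107)
Function('y')(C, a) = Mul(2, C, Pow(Add(-7, a), -1)) (Function('y')(C, a) = Mul(Add(C, C), Pow(Add(a, -7), -1)) = Mul(Mul(2, C), Pow(Add(-7, a), -1)) = Mul(2, C, Pow(Add(-7, a), -1)))
Add(Function('y')(-213, 67), Function('w')(179)) = Add(Mul(2, -213, Pow(Add(-7, 67), -1)), -107) = Add(Mul(2, -213, Pow(60, -1)), -107) = Add(Mul(2, -213, Rational(1, 60)), -107) = Add(Rational(-71, 10), -107) = Rational(-1141, 10)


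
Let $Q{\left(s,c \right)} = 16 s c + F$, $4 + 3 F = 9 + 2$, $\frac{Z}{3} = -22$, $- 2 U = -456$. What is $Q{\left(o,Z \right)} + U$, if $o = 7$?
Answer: $- \frac{21485}{3} \approx -7161.7$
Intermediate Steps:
$U = 228$ ($U = \left(- \frac{1}{2}\right) \left(-456\right) = 228$)
$Z = -66$ ($Z = 3 \left(-22\right) = -66$)
$F = \frac{7}{3}$ ($F = - \frac{4}{3} + \frac{9 + 2}{3} = - \frac{4}{3} + \frac{1}{3} \cdot 11 = - \frac{4}{3} + \frac{11}{3} = \frac{7}{3} \approx 2.3333$)
$Q{\left(s,c \right)} = \frac{7}{3} + 16 c s$ ($Q{\left(s,c \right)} = 16 s c + \frac{7}{3} = 16 c s + \frac{7}{3} = \frac{7}{3} + 16 c s$)
$Q{\left(o,Z \right)} + U = \left(\frac{7}{3} + 16 \left(-66\right) 7\right) + 228 = \left(\frac{7}{3} - 7392\right) + 228 = - \frac{22169}{3} + 228 = - \frac{21485}{3}$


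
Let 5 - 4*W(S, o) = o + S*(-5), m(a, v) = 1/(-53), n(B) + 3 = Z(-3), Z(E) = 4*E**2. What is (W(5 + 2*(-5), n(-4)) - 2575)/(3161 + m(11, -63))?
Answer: -182903/223376 ≈ -0.81881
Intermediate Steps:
n(B) = 33 (n(B) = -3 + 4*(-3)**2 = -3 + 4*9 = -3 + 36 = 33)
m(a, v) = -1/53
W(S, o) = 5/4 - o/4 + 5*S/4 (W(S, o) = 5/4 - (o + S*(-5))/4 = 5/4 - (o - 5*S)/4 = 5/4 + (-o/4 + 5*S/4) = 5/4 - o/4 + 5*S/4)
(W(5 + 2*(-5), n(-4)) - 2575)/(3161 + m(11, -63)) = ((5/4 - 1/4*33 + 5*(5 + 2*(-5))/4) - 2575)/(3161 - 1/53) = ((5/4 - 33/4 + 5*(5 - 10)/4) - 2575)/(167532/53) = ((5/4 - 33/4 + (5/4)*(-5)) - 2575)*(53/167532) = ((5/4 - 33/4 - 25/4) - 2575)*(53/167532) = (-53/4 - 2575)*(53/167532) = -10353/4*53/167532 = -182903/223376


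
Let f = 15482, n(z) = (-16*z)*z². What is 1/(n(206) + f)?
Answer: -1/139853574 ≈ -7.1503e-9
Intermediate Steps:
n(z) = -16*z³
1/(n(206) + f) = 1/(-16*206³ + 15482) = 1/(-16*8741816 + 15482) = 1/(-139869056 + 15482) = 1/(-139853574) = -1/139853574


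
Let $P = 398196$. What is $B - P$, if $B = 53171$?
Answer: $-345025$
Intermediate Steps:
$B - P = 53171 - 398196 = -345025$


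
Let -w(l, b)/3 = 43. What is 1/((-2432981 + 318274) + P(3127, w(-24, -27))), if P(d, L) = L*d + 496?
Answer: -1/2517594 ≈ -3.9720e-7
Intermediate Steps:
w(l, b) = -129 (w(l, b) = -3*43 = -129)
P(d, L) = 496 + L*d
1/((-2432981 + 318274) + P(3127, w(-24, -27))) = 1/((-2432981 + 318274) + (496 - 129*3127)) = 1/(-2114707 + (496 - 403383)) = 1/(-2114707 - 402887) = 1/(-2517594) = -1/2517594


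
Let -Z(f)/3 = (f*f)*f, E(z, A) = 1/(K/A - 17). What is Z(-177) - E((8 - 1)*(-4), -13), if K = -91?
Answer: 166356991/10 ≈ 1.6636e+7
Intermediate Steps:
E(z, A) = 1/(-17 - 91/A) (E(z, A) = 1/(-91/A - 17) = 1/(-17 - 91/A))
Z(f) = -3*f**3 (Z(f) = -3*f*f*f = -3*f**2*f = -3*f**3)
Z(-177) - E((8 - 1)*(-4), -13) = -3*(-177)**3 - (-1)*(-13)/(91 + 17*(-13)) = -3*(-5545233) - (-1)*(-13)/(91 - 221) = 16635699 - (-1)*(-13)/(-130) = 16635699 - (-1)*(-13)*(-1)/130 = 16635699 - 1*(-1/10) = 16635699 + 1/10 = 166356991/10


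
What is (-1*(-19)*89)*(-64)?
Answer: -108224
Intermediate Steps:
(-1*(-19)*89)*(-64) = (19*89)*(-64) = 1691*(-64) = -108224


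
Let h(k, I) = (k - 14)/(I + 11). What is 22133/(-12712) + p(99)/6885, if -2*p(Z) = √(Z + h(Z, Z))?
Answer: -22133/12712 - √48290/302940 ≈ -1.7418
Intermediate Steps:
h(k, I) = (-14 + k)/(11 + I)
p(Z) = -√(Z + (-14 + Z)/(11 + Z))/2
22133/(-12712) + p(99)/6885 = 22133/(-12712) - √(-14 + 99 + 99*(11 + 99))/√(11 + 99)/2/6885 = 22133*(-1/12712) - √110*√(-14 + 99 + 99*110)/110/2*(1/6885) = -22133/12712 - √110*√(-14 + 99 + 10890)/110/2*(1/6885) = -22133/12712 - √48290/22/2*(1/6885) = -22133/12712 - √48290/44*(1/6885) = -22133/12712 - √48290/302940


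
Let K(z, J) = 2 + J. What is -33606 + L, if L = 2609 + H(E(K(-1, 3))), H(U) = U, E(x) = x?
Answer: -30992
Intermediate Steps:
L = 2614 (L = 2609 + (2 + 3) = 2609 + 5 = 2614)
-33606 + L = -33606 + 2614 = -30992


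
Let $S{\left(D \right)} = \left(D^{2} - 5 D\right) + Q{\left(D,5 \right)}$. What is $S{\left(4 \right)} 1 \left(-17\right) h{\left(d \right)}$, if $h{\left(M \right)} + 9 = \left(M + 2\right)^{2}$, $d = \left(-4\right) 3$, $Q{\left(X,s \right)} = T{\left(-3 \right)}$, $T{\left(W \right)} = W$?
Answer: $10829$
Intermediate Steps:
$Q{\left(X,s \right)} = -3$
$d = -12$
$h{\left(M \right)} = -9 + \left(2 + M\right)^{2}$ ($h{\left(M \right)} = -9 + \left(M + 2\right)^{2} = -9 + \left(2 + M\right)^{2}$)
$S{\left(D \right)} = -3 + D^{2} - 5 D$ ($S{\left(D \right)} = \left(D^{2} - 5 D\right) - 3 = -3 + D^{2} - 5 D$)
$S{\left(4 \right)} 1 \left(-17\right) h{\left(d \right)} = \left(-3 + 4^{2} - 20\right) 1 \left(-17\right) \left(-9 + \left(2 - 12\right)^{2}\right) = \left(-3 + 16 - 20\right) \left(-17\right) \left(-9 + \left(-10\right)^{2}\right) = \left(-7\right) \left(-17\right) \left(-9 + 100\right) = 119 \cdot 91 = 10829$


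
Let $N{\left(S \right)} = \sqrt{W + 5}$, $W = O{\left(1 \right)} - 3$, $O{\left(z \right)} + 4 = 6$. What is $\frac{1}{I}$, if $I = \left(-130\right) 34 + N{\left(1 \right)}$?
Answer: $- \frac{1}{4418} \approx -0.00022635$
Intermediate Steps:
$O{\left(z \right)} = 2$ ($O{\left(z \right)} = -4 + 6 = 2$)
$W = -1$ ($W = 2 - 3 = -1$)
$N{\left(S \right)} = 2$ ($N{\left(S \right)} = \sqrt{-1 + 5} = \sqrt{4} = 2$)
$I = -4418$ ($I = \left(-130\right) 34 + 2 = -4420 + 2 = -4418$)
$\frac{1}{I} = \frac{1}{-4418} = - \frac{1}{4418}$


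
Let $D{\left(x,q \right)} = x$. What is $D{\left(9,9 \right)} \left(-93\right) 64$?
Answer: $-53568$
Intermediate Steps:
$D{\left(9,9 \right)} \left(-93\right) 64 = 9 \left(-93\right) 64 = \left(-837\right) 64 = -53568$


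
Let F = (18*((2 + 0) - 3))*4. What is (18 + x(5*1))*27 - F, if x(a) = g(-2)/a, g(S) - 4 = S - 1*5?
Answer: 2709/5 ≈ 541.80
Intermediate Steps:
g(S) = -1 + S (g(S) = 4 + (S - 1*5) = 4 + (S - 5) = 4 + (-5 + S) = -1 + S)
x(a) = -3/a (x(a) = (-1 - 2)/a = -3/a)
F = -72 (F = (18*(2 - 3))*4 = (18*(-1))*4 = -18*4 = -72)
(18 + x(5*1))*27 - F = (18 - 3/(5*1))*27 - 1*(-72) = (18 - 3/5)*27 + 72 = (87/5)*27 + 72 = 2349/5 + 72 = 2709/5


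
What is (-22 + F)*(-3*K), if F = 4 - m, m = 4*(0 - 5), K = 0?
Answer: 0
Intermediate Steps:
m = -20 (m = 4*(-5) = -20)
F = 24 (F = 4 - 1*(-20) = 4 + 20 = 24)
(-22 + F)*(-3*K) = (-22 + 24)*(-3*0) = 2*0 = 0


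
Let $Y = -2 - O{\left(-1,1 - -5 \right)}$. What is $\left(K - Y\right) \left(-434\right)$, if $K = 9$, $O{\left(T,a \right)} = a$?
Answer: $-7378$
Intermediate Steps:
$Y = -8$ ($Y = -2 - \left(1 - -5\right) = -2 - \left(1 + 5\right) = -2 - 6 = -8$)
$\left(K - Y\right) \left(-434\right) = \left(9 - -8\right) \left(-434\right) = \left(9 + 8\right) \left(-434\right) = 17 \left(-434\right) = -7378$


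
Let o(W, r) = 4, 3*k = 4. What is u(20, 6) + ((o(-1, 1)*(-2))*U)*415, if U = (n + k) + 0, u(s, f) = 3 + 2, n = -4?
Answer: 26575/3 ≈ 8858.3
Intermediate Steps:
k = 4/3 (k = (⅓)*4 = 4/3 ≈ 1.3333)
u(s, f) = 5
U = -8/3 (U = (-4 + 4/3) + 0 = -8/3 + 0 = -8/3 ≈ -2.6667)
u(20, 6) + ((o(-1, 1)*(-2))*U)*415 = 5 + ((4*(-2))*(-8/3))*415 = 5 - 8*(-8/3)*415 = 5 + (64/3)*415 = 5 + 26560/3 = 26575/3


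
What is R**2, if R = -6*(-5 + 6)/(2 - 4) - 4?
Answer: 1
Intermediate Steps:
R = -1 (R = -6/(-2) - 4 = -6*(-1)/2 - 4 = -6*(-1/2) - 4 = 3 - 4 = -1)
R**2 = (-1)**2 = 1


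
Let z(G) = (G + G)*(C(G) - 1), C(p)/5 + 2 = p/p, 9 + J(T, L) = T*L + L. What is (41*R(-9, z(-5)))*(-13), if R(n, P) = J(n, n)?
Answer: -33579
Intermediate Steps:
J(T, L) = -9 + L + L*T (J(T, L) = -9 + (T*L + L) = -9 + (L*T + L) = -9 + (L + L*T) = -9 + L + L*T)
C(p) = -5 (C(p) = -10 + 5*(p/p) = -10 + 5*1 = -10 + 5 = -5)
z(G) = -12*G (z(G) = (G + G)*(-5 - 1) = (2*G)*(-6) = -12*G)
R(n, P) = -9 + n + n² (R(n, P) = -9 + n + n*n = -9 + n + n²)
(41*R(-9, z(-5)))*(-13) = (41*(-9 - 9 + (-9)²))*(-13) = (41*(-9 - 9 + 81))*(-13) = (41*63)*(-13) = 2583*(-13) = -33579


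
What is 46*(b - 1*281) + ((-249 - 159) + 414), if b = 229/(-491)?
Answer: -6354254/491 ≈ -12941.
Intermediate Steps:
b = -229/491 (b = 229*(-1/491) = -229/491 ≈ -0.46639)
46*(b - 1*281) + ((-249 - 159) + 414) = 46*(-229/491 - 1*281) + ((-249 - 159) + 414) = 46*(-229/491 - 281) + (-408 + 414) = 46*(-138200/491) + 6 = -6357200/491 + 6 = -6354254/491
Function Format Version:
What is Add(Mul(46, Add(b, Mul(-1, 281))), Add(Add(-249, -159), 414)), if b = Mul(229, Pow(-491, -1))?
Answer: Rational(-6354254, 491) ≈ -12941.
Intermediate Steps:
b = Rational(-229, 491) (b = Mul(229, Rational(-1, 491)) = Rational(-229, 491) ≈ -0.46639)
Add(Mul(46, Add(b, Mul(-1, 281))), Add(Add(-249, -159), 414)) = Add(Mul(46, Add(Rational(-229, 491), Mul(-1, 281))), Add(Add(-249, -159), 414)) = Add(Mul(46, Add(Rational(-229, 491), -281)), Add(-408, 414)) = Add(Mul(46, Rational(-138200, 491)), 6) = Add(Rational(-6357200, 491), 6) = Rational(-6354254, 491)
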